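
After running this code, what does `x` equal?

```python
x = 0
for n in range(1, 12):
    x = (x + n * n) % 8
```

Let's trace through this code step by step.

Initialize: x = 0
Entering loop: for n in range(1, 12):

After execution: x = 2
2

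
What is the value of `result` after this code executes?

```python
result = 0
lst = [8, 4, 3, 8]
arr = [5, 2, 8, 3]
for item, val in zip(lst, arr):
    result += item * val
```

Let's trace through this code step by step.

Initialize: result = 0
Initialize: lst = [8, 4, 3, 8]
Initialize: arr = [5, 2, 8, 3]
Entering loop: for item, val in zip(lst, arr):

After execution: result = 96
96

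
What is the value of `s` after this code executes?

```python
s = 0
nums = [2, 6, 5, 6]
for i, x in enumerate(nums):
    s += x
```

Let's trace through this code step by step.

Initialize: s = 0
Initialize: nums = [2, 6, 5, 6]
Entering loop: for i, x in enumerate(nums):

After execution: s = 19
19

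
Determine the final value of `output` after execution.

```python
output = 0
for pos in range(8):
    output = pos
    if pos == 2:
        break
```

Let's trace through this code step by step.

Initialize: output = 0
Entering loop: for pos in range(8):

After execution: output = 2
2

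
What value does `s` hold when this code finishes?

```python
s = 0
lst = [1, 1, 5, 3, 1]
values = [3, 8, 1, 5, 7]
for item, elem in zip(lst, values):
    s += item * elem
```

Let's trace through this code step by step.

Initialize: s = 0
Initialize: lst = [1, 1, 5, 3, 1]
Initialize: values = [3, 8, 1, 5, 7]
Entering loop: for item, elem in zip(lst, values):

After execution: s = 38
38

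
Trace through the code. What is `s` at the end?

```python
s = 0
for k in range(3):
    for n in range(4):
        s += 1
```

Let's trace through this code step by step.

Initialize: s = 0
Entering loop: for k in range(3):

After execution: s = 12
12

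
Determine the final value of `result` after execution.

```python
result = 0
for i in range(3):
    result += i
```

Let's trace through this code step by step.

Initialize: result = 0
Entering loop: for i in range(3):

After execution: result = 3
3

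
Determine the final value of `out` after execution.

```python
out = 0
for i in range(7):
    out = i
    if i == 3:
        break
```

Let's trace through this code step by step.

Initialize: out = 0
Entering loop: for i in range(7):

After execution: out = 3
3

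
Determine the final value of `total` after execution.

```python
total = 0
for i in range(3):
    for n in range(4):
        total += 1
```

Let's trace through this code step by step.

Initialize: total = 0
Entering loop: for i in range(3):

After execution: total = 12
12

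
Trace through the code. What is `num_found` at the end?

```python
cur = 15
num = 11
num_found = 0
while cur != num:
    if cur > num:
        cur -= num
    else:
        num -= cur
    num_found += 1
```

Let's trace through this code step by step.

Initialize: cur = 15
Initialize: num = 11
Initialize: num_found = 0
Entering loop: while cur != num:

After execution: num_found = 6
6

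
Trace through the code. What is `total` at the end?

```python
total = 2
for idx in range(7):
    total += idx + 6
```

Let's trace through this code step by step.

Initialize: total = 2
Entering loop: for idx in range(7):

After execution: total = 65
65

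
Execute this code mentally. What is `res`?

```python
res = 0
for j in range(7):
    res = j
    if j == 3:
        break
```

Let's trace through this code step by step.

Initialize: res = 0
Entering loop: for j in range(7):

After execution: res = 3
3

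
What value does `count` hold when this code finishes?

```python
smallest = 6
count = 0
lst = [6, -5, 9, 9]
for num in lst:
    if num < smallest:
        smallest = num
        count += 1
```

Let's trace through this code step by step.

Initialize: smallest = 6
Initialize: count = 0
Initialize: lst = [6, -5, 9, 9]
Entering loop: for num in lst:

After execution: count = 1
1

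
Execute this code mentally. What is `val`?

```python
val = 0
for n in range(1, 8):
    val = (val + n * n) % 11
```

Let's trace through this code step by step.

Initialize: val = 0
Entering loop: for n in range(1, 8):

After execution: val = 8
8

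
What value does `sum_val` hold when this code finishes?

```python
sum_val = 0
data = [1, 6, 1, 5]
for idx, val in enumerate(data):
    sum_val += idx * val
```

Let's trace through this code step by step.

Initialize: sum_val = 0
Initialize: data = [1, 6, 1, 5]
Entering loop: for idx, val in enumerate(data):

After execution: sum_val = 23
23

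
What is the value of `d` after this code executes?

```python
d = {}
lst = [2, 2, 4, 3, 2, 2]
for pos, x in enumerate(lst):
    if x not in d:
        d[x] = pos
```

Let's trace through this code step by step.

Initialize: d = {}
Initialize: lst = [2, 2, 4, 3, 2, 2]
Entering loop: for pos, x in enumerate(lst):

After execution: d = {2: 0, 4: 2, 3: 3}
{2: 0, 4: 2, 3: 3}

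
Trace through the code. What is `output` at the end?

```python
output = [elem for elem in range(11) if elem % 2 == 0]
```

Let's trace through this code step by step.

Initialize: output = [elem for elem in range(11) if elem % 2 == 0]

After execution: output = [0, 2, 4, 6, 8, 10]
[0, 2, 4, 6, 8, 10]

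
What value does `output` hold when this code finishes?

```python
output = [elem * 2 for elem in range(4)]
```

Let's trace through this code step by step.

Initialize: output = [elem * 2 for elem in range(4)]

After execution: output = [0, 2, 4, 6]
[0, 2, 4, 6]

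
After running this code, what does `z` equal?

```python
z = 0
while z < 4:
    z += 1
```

Let's trace through this code step by step.

Initialize: z = 0
Entering loop: while z < 4:

After execution: z = 4
4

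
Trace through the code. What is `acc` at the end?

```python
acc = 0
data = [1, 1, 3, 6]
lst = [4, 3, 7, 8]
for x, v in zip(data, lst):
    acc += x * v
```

Let's trace through this code step by step.

Initialize: acc = 0
Initialize: data = [1, 1, 3, 6]
Initialize: lst = [4, 3, 7, 8]
Entering loop: for x, v in zip(data, lst):

After execution: acc = 76
76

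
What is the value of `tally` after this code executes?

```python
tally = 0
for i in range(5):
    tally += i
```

Let's trace through this code step by step.

Initialize: tally = 0
Entering loop: for i in range(5):

After execution: tally = 10
10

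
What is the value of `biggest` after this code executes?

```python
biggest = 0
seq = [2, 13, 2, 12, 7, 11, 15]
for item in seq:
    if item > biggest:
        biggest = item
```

Let's trace through this code step by step.

Initialize: biggest = 0
Initialize: seq = [2, 13, 2, 12, 7, 11, 15]
Entering loop: for item in seq:

After execution: biggest = 15
15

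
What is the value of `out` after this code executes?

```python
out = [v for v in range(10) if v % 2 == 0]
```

Let's trace through this code step by step.

Initialize: out = [v for v in range(10) if v % 2 == 0]

After execution: out = [0, 2, 4, 6, 8]
[0, 2, 4, 6, 8]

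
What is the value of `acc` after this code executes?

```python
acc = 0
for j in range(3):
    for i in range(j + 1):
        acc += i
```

Let's trace through this code step by step.

Initialize: acc = 0
Entering loop: for j in range(3):

After execution: acc = 4
4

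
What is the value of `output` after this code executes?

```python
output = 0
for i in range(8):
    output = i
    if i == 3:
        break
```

Let's trace through this code step by step.

Initialize: output = 0
Entering loop: for i in range(8):

After execution: output = 3
3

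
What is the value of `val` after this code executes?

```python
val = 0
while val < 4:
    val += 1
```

Let's trace through this code step by step.

Initialize: val = 0
Entering loop: while val < 4:

After execution: val = 4
4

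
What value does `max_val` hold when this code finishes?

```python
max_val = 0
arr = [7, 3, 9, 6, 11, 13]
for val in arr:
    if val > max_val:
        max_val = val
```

Let's trace through this code step by step.

Initialize: max_val = 0
Initialize: arr = [7, 3, 9, 6, 11, 13]
Entering loop: for val in arr:

After execution: max_val = 13
13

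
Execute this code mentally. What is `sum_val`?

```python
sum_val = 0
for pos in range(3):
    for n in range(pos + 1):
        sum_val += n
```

Let's trace through this code step by step.

Initialize: sum_val = 0
Entering loop: for pos in range(3):

After execution: sum_val = 4
4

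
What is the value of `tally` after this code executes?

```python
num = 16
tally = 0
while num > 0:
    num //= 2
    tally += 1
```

Let's trace through this code step by step.

Initialize: num = 16
Initialize: tally = 0
Entering loop: while num > 0:

After execution: tally = 5
5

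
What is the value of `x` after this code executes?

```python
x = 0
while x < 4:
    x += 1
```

Let's trace through this code step by step.

Initialize: x = 0
Entering loop: while x < 4:

After execution: x = 4
4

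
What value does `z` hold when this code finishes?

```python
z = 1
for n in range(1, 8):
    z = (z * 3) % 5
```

Let's trace through this code step by step.

Initialize: z = 1
Entering loop: for n in range(1, 8):

After execution: z = 2
2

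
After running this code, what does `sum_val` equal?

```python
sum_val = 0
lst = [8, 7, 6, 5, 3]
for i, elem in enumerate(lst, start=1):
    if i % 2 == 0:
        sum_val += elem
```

Let's trace through this code step by step.

Initialize: sum_val = 0
Initialize: lst = [8, 7, 6, 5, 3]
Entering loop: for i, elem in enumerate(lst, start=1):

After execution: sum_val = 12
12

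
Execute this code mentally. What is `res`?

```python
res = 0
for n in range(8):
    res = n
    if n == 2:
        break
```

Let's trace through this code step by step.

Initialize: res = 0
Entering loop: for n in range(8):

After execution: res = 2
2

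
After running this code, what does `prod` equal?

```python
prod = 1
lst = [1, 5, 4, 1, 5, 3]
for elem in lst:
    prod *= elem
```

Let's trace through this code step by step.

Initialize: prod = 1
Initialize: lst = [1, 5, 4, 1, 5, 3]
Entering loop: for elem in lst:

After execution: prod = 300
300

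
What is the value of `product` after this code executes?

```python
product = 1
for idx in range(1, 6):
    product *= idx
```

Let's trace through this code step by step.

Initialize: product = 1
Entering loop: for idx in range(1, 6):

After execution: product = 120
120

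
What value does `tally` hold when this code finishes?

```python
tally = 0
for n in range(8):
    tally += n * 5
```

Let's trace through this code step by step.

Initialize: tally = 0
Entering loop: for n in range(8):

After execution: tally = 140
140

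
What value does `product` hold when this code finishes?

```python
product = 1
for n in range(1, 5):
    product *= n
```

Let's trace through this code step by step.

Initialize: product = 1
Entering loop: for n in range(1, 5):

After execution: product = 24
24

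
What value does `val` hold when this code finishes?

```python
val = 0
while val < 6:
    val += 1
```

Let's trace through this code step by step.

Initialize: val = 0
Entering loop: while val < 6:

After execution: val = 6
6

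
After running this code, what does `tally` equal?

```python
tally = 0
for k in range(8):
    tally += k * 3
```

Let's trace through this code step by step.

Initialize: tally = 0
Entering loop: for k in range(8):

After execution: tally = 84
84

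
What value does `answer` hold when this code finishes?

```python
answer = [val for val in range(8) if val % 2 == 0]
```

Let's trace through this code step by step.

Initialize: answer = [val for val in range(8) if val % 2 == 0]

After execution: answer = [0, 2, 4, 6]
[0, 2, 4, 6]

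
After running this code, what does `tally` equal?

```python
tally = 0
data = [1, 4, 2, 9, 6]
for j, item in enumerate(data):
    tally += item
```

Let's trace through this code step by step.

Initialize: tally = 0
Initialize: data = [1, 4, 2, 9, 6]
Entering loop: for j, item in enumerate(data):

After execution: tally = 22
22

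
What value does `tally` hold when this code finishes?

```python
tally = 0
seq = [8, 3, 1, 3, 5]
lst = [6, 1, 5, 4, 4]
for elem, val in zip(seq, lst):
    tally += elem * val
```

Let's trace through this code step by step.

Initialize: tally = 0
Initialize: seq = [8, 3, 1, 3, 5]
Initialize: lst = [6, 1, 5, 4, 4]
Entering loop: for elem, val in zip(seq, lst):

After execution: tally = 88
88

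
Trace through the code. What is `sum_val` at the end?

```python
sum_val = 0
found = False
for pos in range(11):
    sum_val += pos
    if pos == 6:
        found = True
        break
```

Let's trace through this code step by step.

Initialize: sum_val = 0
Initialize: found = False
Entering loop: for pos in range(11):

After execution: sum_val = 21
21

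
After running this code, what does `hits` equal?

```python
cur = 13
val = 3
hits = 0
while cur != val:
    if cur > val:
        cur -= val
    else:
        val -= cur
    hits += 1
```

Let's trace through this code step by step.

Initialize: cur = 13
Initialize: val = 3
Initialize: hits = 0
Entering loop: while cur != val:

After execution: hits = 6
6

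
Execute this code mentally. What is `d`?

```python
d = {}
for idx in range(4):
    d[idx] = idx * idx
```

Let's trace through this code step by step.

Initialize: d = {}
Entering loop: for idx in range(4):

After execution: d = {0: 0, 1: 1, 2: 4, 3: 9}
{0: 0, 1: 1, 2: 4, 3: 9}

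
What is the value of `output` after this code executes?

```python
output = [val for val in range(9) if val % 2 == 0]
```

Let's trace through this code step by step.

Initialize: output = [val for val in range(9) if val % 2 == 0]

After execution: output = [0, 2, 4, 6, 8]
[0, 2, 4, 6, 8]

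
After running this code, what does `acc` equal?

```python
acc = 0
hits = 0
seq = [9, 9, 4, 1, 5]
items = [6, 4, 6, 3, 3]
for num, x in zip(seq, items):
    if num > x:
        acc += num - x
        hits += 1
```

Let's trace through this code step by step.

Initialize: acc = 0
Initialize: hits = 0
Initialize: seq = [9, 9, 4, 1, 5]
Initialize: items = [6, 4, 6, 3, 3]
Entering loop: for num, x in zip(seq, items):

After execution: acc = 10
10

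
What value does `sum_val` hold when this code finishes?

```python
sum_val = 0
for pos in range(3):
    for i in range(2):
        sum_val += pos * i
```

Let's trace through this code step by step.

Initialize: sum_val = 0
Entering loop: for pos in range(3):

After execution: sum_val = 3
3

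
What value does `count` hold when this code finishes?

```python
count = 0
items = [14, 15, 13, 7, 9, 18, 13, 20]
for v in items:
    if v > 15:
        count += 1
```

Let's trace through this code step by step.

Initialize: count = 0
Initialize: items = [14, 15, 13, 7, 9, 18, 13, 20]
Entering loop: for v in items:

After execution: count = 2
2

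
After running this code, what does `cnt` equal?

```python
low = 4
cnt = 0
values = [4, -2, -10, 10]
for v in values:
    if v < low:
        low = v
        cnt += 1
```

Let's trace through this code step by step.

Initialize: low = 4
Initialize: cnt = 0
Initialize: values = [4, -2, -10, 10]
Entering loop: for v in values:

After execution: cnt = 2
2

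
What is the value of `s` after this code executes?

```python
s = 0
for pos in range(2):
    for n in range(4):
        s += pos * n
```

Let's trace through this code step by step.

Initialize: s = 0
Entering loop: for pos in range(2):

After execution: s = 6
6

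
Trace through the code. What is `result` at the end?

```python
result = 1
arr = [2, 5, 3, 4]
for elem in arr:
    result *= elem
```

Let's trace through this code step by step.

Initialize: result = 1
Initialize: arr = [2, 5, 3, 4]
Entering loop: for elem in arr:

After execution: result = 120
120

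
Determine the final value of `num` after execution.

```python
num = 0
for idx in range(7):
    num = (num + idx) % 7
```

Let's trace through this code step by step.

Initialize: num = 0
Entering loop: for idx in range(7):

After execution: num = 0
0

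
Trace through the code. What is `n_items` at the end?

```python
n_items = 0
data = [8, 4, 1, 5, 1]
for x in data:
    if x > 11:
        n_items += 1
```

Let's trace through this code step by step.

Initialize: n_items = 0
Initialize: data = [8, 4, 1, 5, 1]
Entering loop: for x in data:

After execution: n_items = 0
0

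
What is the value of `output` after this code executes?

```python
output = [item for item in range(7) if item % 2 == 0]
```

Let's trace through this code step by step.

Initialize: output = [item for item in range(7) if item % 2 == 0]

After execution: output = [0, 2, 4, 6]
[0, 2, 4, 6]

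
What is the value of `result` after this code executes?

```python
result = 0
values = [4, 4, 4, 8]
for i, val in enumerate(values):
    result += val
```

Let's trace through this code step by step.

Initialize: result = 0
Initialize: values = [4, 4, 4, 8]
Entering loop: for i, val in enumerate(values):

After execution: result = 20
20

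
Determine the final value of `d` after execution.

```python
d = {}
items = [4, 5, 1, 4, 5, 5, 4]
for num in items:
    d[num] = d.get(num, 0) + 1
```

Let's trace through this code step by step.

Initialize: d = {}
Initialize: items = [4, 5, 1, 4, 5, 5, 4]
Entering loop: for num in items:

After execution: d = {4: 3, 5: 3, 1: 1}
{4: 3, 5: 3, 1: 1}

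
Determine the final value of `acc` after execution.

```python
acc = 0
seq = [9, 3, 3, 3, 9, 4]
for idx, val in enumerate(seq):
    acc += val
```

Let's trace through this code step by step.

Initialize: acc = 0
Initialize: seq = [9, 3, 3, 3, 9, 4]
Entering loop: for idx, val in enumerate(seq):

After execution: acc = 31
31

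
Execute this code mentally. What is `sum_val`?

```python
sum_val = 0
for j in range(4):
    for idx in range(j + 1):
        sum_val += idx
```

Let's trace through this code step by step.

Initialize: sum_val = 0
Entering loop: for j in range(4):

After execution: sum_val = 10
10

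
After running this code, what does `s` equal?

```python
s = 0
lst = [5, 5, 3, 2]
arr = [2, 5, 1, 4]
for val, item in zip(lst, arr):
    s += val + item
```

Let's trace through this code step by step.

Initialize: s = 0
Initialize: lst = [5, 5, 3, 2]
Initialize: arr = [2, 5, 1, 4]
Entering loop: for val, item in zip(lst, arr):

After execution: s = 27
27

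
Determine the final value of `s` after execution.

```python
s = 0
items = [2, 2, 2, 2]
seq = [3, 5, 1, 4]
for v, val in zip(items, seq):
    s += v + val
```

Let's trace through this code step by step.

Initialize: s = 0
Initialize: items = [2, 2, 2, 2]
Initialize: seq = [3, 5, 1, 4]
Entering loop: for v, val in zip(items, seq):

After execution: s = 21
21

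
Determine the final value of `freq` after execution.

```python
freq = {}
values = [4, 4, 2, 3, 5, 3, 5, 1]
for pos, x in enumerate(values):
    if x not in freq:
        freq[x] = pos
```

Let's trace through this code step by step.

Initialize: freq = {}
Initialize: values = [4, 4, 2, 3, 5, 3, 5, 1]
Entering loop: for pos, x in enumerate(values):

After execution: freq = {4: 0, 2: 2, 3: 3, 5: 4, 1: 7}
{4: 0, 2: 2, 3: 3, 5: 4, 1: 7}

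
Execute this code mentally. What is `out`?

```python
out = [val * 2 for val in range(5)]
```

Let's trace through this code step by step.

Initialize: out = [val * 2 for val in range(5)]

After execution: out = [0, 2, 4, 6, 8]
[0, 2, 4, 6, 8]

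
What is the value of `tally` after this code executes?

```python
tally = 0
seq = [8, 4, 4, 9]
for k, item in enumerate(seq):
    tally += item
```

Let's trace through this code step by step.

Initialize: tally = 0
Initialize: seq = [8, 4, 4, 9]
Entering loop: for k, item in enumerate(seq):

After execution: tally = 25
25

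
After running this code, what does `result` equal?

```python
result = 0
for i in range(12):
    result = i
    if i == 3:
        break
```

Let's trace through this code step by step.

Initialize: result = 0
Entering loop: for i in range(12):

After execution: result = 3
3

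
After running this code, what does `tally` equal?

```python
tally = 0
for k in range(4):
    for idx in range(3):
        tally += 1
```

Let's trace through this code step by step.

Initialize: tally = 0
Entering loop: for k in range(4):

After execution: tally = 12
12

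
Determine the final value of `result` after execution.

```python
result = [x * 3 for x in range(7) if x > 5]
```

Let's trace through this code step by step.

Initialize: result = [x * 3 for x in range(7) if x > 5]

After execution: result = [18]
[18]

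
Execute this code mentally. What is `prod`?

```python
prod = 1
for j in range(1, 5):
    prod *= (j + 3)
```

Let's trace through this code step by step.

Initialize: prod = 1
Entering loop: for j in range(1, 5):

After execution: prod = 840
840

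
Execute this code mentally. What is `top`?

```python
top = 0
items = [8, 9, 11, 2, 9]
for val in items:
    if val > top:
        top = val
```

Let's trace through this code step by step.

Initialize: top = 0
Initialize: items = [8, 9, 11, 2, 9]
Entering loop: for val in items:

After execution: top = 11
11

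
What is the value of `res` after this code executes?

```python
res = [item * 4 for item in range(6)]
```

Let's trace through this code step by step.

Initialize: res = [item * 4 for item in range(6)]

After execution: res = [0, 4, 8, 12, 16, 20]
[0, 4, 8, 12, 16, 20]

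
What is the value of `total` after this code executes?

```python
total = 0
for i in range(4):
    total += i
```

Let's trace through this code step by step.

Initialize: total = 0
Entering loop: for i in range(4):

After execution: total = 6
6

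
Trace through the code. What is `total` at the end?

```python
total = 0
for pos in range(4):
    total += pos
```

Let's trace through this code step by step.

Initialize: total = 0
Entering loop: for pos in range(4):

After execution: total = 6
6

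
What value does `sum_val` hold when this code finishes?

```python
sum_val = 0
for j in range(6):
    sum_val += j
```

Let's trace through this code step by step.

Initialize: sum_val = 0
Entering loop: for j in range(6):

After execution: sum_val = 15
15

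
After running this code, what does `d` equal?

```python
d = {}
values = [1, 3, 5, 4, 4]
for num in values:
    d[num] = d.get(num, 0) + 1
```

Let's trace through this code step by step.

Initialize: d = {}
Initialize: values = [1, 3, 5, 4, 4]
Entering loop: for num in values:

After execution: d = {1: 1, 3: 1, 5: 1, 4: 2}
{1: 1, 3: 1, 5: 1, 4: 2}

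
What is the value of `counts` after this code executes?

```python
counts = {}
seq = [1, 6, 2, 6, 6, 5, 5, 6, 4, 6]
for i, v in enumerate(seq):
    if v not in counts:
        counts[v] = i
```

Let's trace through this code step by step.

Initialize: counts = {}
Initialize: seq = [1, 6, 2, 6, 6, 5, 5, 6, 4, 6]
Entering loop: for i, v in enumerate(seq):

After execution: counts = {1: 0, 6: 1, 2: 2, 5: 5, 4: 8}
{1: 0, 6: 1, 2: 2, 5: 5, 4: 8}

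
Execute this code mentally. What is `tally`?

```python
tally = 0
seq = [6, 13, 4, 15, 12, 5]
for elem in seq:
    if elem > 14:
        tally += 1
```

Let's trace through this code step by step.

Initialize: tally = 0
Initialize: seq = [6, 13, 4, 15, 12, 5]
Entering loop: for elem in seq:

After execution: tally = 1
1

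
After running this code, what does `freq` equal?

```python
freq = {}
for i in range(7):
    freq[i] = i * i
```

Let's trace through this code step by step.

Initialize: freq = {}
Entering loop: for i in range(7):

After execution: freq = {0: 0, 1: 1, 2: 4, 3: 9, 4: 16, 5: 25, 6: 36}
{0: 0, 1: 1, 2: 4, 3: 9, 4: 16, 5: 25, 6: 36}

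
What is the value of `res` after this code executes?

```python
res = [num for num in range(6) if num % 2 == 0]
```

Let's trace through this code step by step.

Initialize: res = [num for num in range(6) if num % 2 == 0]

After execution: res = [0, 2, 4]
[0, 2, 4]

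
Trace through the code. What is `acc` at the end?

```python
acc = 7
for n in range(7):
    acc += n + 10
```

Let's trace through this code step by step.

Initialize: acc = 7
Entering loop: for n in range(7):

After execution: acc = 98
98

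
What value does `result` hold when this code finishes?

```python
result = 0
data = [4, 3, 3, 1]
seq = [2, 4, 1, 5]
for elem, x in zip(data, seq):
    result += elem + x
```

Let's trace through this code step by step.

Initialize: result = 0
Initialize: data = [4, 3, 3, 1]
Initialize: seq = [2, 4, 1, 5]
Entering loop: for elem, x in zip(data, seq):

After execution: result = 23
23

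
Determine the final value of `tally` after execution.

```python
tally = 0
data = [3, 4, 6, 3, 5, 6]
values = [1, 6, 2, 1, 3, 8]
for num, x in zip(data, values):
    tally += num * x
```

Let's trace through this code step by step.

Initialize: tally = 0
Initialize: data = [3, 4, 6, 3, 5, 6]
Initialize: values = [1, 6, 2, 1, 3, 8]
Entering loop: for num, x in zip(data, values):

After execution: tally = 105
105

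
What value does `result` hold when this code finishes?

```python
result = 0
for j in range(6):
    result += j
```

Let's trace through this code step by step.

Initialize: result = 0
Entering loop: for j in range(6):

After execution: result = 15
15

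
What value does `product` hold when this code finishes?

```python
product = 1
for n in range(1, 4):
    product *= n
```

Let's trace through this code step by step.

Initialize: product = 1
Entering loop: for n in range(1, 4):

After execution: product = 6
6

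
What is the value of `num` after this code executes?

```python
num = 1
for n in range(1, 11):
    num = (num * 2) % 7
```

Let's trace through this code step by step.

Initialize: num = 1
Entering loop: for n in range(1, 11):

After execution: num = 2
2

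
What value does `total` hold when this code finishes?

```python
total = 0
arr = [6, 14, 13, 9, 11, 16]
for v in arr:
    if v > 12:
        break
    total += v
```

Let's trace through this code step by step.

Initialize: total = 0
Initialize: arr = [6, 14, 13, 9, 11, 16]
Entering loop: for v in arr:

After execution: total = 6
6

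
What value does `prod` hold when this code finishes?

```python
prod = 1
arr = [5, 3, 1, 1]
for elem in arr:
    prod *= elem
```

Let's trace through this code step by step.

Initialize: prod = 1
Initialize: arr = [5, 3, 1, 1]
Entering loop: for elem in arr:

After execution: prod = 15
15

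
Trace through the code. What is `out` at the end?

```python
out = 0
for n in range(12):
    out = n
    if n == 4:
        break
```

Let's trace through this code step by step.

Initialize: out = 0
Entering loop: for n in range(12):

After execution: out = 4
4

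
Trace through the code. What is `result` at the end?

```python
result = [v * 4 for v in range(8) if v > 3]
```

Let's trace through this code step by step.

Initialize: result = [v * 4 for v in range(8) if v > 3]

After execution: result = [16, 20, 24, 28]
[16, 20, 24, 28]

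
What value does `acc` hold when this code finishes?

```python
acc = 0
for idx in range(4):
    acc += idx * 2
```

Let's trace through this code step by step.

Initialize: acc = 0
Entering loop: for idx in range(4):

After execution: acc = 12
12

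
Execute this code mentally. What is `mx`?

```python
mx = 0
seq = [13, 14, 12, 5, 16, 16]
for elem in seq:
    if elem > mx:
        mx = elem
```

Let's trace through this code step by step.

Initialize: mx = 0
Initialize: seq = [13, 14, 12, 5, 16, 16]
Entering loop: for elem in seq:

After execution: mx = 16
16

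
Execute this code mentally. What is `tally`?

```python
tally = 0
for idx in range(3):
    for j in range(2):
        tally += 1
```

Let's trace through this code step by step.

Initialize: tally = 0
Entering loop: for idx in range(3):

After execution: tally = 6
6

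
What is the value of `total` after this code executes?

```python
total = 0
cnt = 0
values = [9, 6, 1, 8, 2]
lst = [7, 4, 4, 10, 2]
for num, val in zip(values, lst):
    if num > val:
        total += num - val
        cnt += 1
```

Let's trace through this code step by step.

Initialize: total = 0
Initialize: cnt = 0
Initialize: values = [9, 6, 1, 8, 2]
Initialize: lst = [7, 4, 4, 10, 2]
Entering loop: for num, val in zip(values, lst):

After execution: total = 4
4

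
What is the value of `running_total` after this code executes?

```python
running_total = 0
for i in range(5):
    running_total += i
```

Let's trace through this code step by step.

Initialize: running_total = 0
Entering loop: for i in range(5):

After execution: running_total = 10
10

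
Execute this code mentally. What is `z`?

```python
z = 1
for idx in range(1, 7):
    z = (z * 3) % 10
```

Let's trace through this code step by step.

Initialize: z = 1
Entering loop: for idx in range(1, 7):

After execution: z = 9
9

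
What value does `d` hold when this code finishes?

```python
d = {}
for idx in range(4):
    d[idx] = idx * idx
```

Let's trace through this code step by step.

Initialize: d = {}
Entering loop: for idx in range(4):

After execution: d = {0: 0, 1: 1, 2: 4, 3: 9}
{0: 0, 1: 1, 2: 4, 3: 9}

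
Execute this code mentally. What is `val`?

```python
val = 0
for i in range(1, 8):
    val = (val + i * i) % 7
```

Let's trace through this code step by step.

Initialize: val = 0
Entering loop: for i in range(1, 8):

After execution: val = 0
0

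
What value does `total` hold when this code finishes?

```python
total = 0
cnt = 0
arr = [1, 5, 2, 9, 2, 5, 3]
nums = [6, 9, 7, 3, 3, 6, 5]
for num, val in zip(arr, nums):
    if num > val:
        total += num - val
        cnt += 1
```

Let's trace through this code step by step.

Initialize: total = 0
Initialize: cnt = 0
Initialize: arr = [1, 5, 2, 9, 2, 5, 3]
Initialize: nums = [6, 9, 7, 3, 3, 6, 5]
Entering loop: for num, val in zip(arr, nums):

After execution: total = 6
6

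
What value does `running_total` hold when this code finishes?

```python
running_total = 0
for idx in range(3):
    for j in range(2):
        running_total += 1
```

Let's trace through this code step by step.

Initialize: running_total = 0
Entering loop: for idx in range(3):

After execution: running_total = 6
6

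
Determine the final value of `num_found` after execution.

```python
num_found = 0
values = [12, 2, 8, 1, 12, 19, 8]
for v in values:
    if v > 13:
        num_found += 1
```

Let's trace through this code step by step.

Initialize: num_found = 0
Initialize: values = [12, 2, 8, 1, 12, 19, 8]
Entering loop: for v in values:

After execution: num_found = 1
1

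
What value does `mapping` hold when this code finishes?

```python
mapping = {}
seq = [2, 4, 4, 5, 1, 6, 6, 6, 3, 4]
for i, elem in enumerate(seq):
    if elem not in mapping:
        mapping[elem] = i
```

Let's trace through this code step by step.

Initialize: mapping = {}
Initialize: seq = [2, 4, 4, 5, 1, 6, 6, 6, 3, 4]
Entering loop: for i, elem in enumerate(seq):

After execution: mapping = {2: 0, 4: 1, 5: 3, 1: 4, 6: 5, 3: 8}
{2: 0, 4: 1, 5: 3, 1: 4, 6: 5, 3: 8}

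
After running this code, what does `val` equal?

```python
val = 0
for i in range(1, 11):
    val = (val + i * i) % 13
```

Let's trace through this code step by step.

Initialize: val = 0
Entering loop: for i in range(1, 11):

After execution: val = 8
8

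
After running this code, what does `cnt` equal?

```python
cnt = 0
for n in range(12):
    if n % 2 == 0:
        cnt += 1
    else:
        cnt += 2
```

Let's trace through this code step by step.

Initialize: cnt = 0
Entering loop: for n in range(12):

After execution: cnt = 18
18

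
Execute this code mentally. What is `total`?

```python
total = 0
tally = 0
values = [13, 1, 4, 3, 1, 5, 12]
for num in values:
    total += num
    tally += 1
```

Let's trace through this code step by step.

Initialize: total = 0
Initialize: tally = 0
Initialize: values = [13, 1, 4, 3, 1, 5, 12]
Entering loop: for num in values:

After execution: total = 39
39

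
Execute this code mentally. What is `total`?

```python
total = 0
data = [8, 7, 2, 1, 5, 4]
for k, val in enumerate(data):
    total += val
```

Let's trace through this code step by step.

Initialize: total = 0
Initialize: data = [8, 7, 2, 1, 5, 4]
Entering loop: for k, val in enumerate(data):

After execution: total = 27
27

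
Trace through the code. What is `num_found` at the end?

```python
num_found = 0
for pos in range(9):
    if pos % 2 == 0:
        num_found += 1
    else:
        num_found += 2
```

Let's trace through this code step by step.

Initialize: num_found = 0
Entering loop: for pos in range(9):

After execution: num_found = 13
13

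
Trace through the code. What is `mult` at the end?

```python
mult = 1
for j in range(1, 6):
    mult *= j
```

Let's trace through this code step by step.

Initialize: mult = 1
Entering loop: for j in range(1, 6):

After execution: mult = 120
120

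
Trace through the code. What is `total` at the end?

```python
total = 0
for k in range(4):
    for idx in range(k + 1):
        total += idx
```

Let's trace through this code step by step.

Initialize: total = 0
Entering loop: for k in range(4):

After execution: total = 10
10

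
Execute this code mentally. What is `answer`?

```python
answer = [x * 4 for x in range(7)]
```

Let's trace through this code step by step.

Initialize: answer = [x * 4 for x in range(7)]

After execution: answer = [0, 4, 8, 12, 16, 20, 24]
[0, 4, 8, 12, 16, 20, 24]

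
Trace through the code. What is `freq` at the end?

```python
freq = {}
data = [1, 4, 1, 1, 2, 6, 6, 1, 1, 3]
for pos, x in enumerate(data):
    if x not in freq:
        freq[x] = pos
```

Let's trace through this code step by step.

Initialize: freq = {}
Initialize: data = [1, 4, 1, 1, 2, 6, 6, 1, 1, 3]
Entering loop: for pos, x in enumerate(data):

After execution: freq = {1: 0, 4: 1, 2: 4, 6: 5, 3: 9}
{1: 0, 4: 1, 2: 4, 6: 5, 3: 9}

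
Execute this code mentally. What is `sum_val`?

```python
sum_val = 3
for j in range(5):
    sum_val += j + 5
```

Let's trace through this code step by step.

Initialize: sum_val = 3
Entering loop: for j in range(5):

After execution: sum_val = 38
38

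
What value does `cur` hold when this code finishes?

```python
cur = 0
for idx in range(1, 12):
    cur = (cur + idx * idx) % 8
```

Let's trace through this code step by step.

Initialize: cur = 0
Entering loop: for idx in range(1, 12):

After execution: cur = 2
2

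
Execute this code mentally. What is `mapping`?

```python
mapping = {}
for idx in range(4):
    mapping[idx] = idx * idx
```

Let's trace through this code step by step.

Initialize: mapping = {}
Entering loop: for idx in range(4):

After execution: mapping = {0: 0, 1: 1, 2: 4, 3: 9}
{0: 0, 1: 1, 2: 4, 3: 9}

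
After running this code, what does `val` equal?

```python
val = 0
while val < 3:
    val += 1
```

Let's trace through this code step by step.

Initialize: val = 0
Entering loop: while val < 3:

After execution: val = 3
3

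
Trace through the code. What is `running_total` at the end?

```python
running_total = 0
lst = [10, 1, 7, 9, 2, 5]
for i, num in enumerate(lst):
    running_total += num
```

Let's trace through this code step by step.

Initialize: running_total = 0
Initialize: lst = [10, 1, 7, 9, 2, 5]
Entering loop: for i, num in enumerate(lst):

After execution: running_total = 34
34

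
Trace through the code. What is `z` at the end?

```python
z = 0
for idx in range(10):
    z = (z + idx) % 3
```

Let's trace through this code step by step.

Initialize: z = 0
Entering loop: for idx in range(10):

After execution: z = 0
0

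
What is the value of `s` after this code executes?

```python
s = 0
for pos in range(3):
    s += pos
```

Let's trace through this code step by step.

Initialize: s = 0
Entering loop: for pos in range(3):

After execution: s = 3
3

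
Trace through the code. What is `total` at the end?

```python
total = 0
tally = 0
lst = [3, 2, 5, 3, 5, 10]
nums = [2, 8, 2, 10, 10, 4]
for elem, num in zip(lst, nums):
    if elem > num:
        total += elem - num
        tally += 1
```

Let's trace through this code step by step.

Initialize: total = 0
Initialize: tally = 0
Initialize: lst = [3, 2, 5, 3, 5, 10]
Initialize: nums = [2, 8, 2, 10, 10, 4]
Entering loop: for elem, num in zip(lst, nums):

After execution: total = 10
10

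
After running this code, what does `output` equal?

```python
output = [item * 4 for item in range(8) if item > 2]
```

Let's trace through this code step by step.

Initialize: output = [item * 4 for item in range(8) if item > 2]

After execution: output = [12, 16, 20, 24, 28]
[12, 16, 20, 24, 28]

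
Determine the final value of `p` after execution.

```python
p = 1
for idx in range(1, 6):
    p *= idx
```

Let's trace through this code step by step.

Initialize: p = 1
Entering loop: for idx in range(1, 6):

After execution: p = 120
120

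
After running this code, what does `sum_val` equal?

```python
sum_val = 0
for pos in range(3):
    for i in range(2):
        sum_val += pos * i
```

Let's trace through this code step by step.

Initialize: sum_val = 0
Entering loop: for pos in range(3):

After execution: sum_val = 3
3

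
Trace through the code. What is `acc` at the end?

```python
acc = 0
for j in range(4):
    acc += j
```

Let's trace through this code step by step.

Initialize: acc = 0
Entering loop: for j in range(4):

After execution: acc = 6
6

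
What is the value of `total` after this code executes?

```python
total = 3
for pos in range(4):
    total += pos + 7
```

Let's trace through this code step by step.

Initialize: total = 3
Entering loop: for pos in range(4):

After execution: total = 37
37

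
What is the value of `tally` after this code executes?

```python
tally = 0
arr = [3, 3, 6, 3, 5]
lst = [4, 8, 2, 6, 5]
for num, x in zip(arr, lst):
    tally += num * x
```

Let's trace through this code step by step.

Initialize: tally = 0
Initialize: arr = [3, 3, 6, 3, 5]
Initialize: lst = [4, 8, 2, 6, 5]
Entering loop: for num, x in zip(arr, lst):

After execution: tally = 91
91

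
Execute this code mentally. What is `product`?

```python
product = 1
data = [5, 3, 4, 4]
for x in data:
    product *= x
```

Let's trace through this code step by step.

Initialize: product = 1
Initialize: data = [5, 3, 4, 4]
Entering loop: for x in data:

After execution: product = 240
240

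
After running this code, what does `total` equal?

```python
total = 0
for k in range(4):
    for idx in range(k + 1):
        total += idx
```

Let's trace through this code step by step.

Initialize: total = 0
Entering loop: for k in range(4):

After execution: total = 10
10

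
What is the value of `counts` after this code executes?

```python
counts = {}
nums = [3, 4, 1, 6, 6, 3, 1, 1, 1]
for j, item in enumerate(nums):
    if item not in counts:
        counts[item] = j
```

Let's trace through this code step by step.

Initialize: counts = {}
Initialize: nums = [3, 4, 1, 6, 6, 3, 1, 1, 1]
Entering loop: for j, item in enumerate(nums):

After execution: counts = {3: 0, 4: 1, 1: 2, 6: 3}
{3: 0, 4: 1, 1: 2, 6: 3}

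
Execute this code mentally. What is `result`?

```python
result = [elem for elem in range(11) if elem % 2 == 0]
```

Let's trace through this code step by step.

Initialize: result = [elem for elem in range(11) if elem % 2 == 0]

After execution: result = [0, 2, 4, 6, 8, 10]
[0, 2, 4, 6, 8, 10]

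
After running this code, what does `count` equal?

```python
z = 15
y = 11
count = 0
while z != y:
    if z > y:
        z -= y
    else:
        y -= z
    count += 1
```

Let's trace through this code step by step.

Initialize: z = 15
Initialize: y = 11
Initialize: count = 0
Entering loop: while z != y:

After execution: count = 6
6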